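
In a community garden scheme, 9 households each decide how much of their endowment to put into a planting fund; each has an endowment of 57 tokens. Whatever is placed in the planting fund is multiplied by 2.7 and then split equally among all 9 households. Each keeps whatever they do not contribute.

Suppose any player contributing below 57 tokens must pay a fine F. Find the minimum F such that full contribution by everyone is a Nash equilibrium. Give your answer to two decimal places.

39.90 tokens

Given the others contribute fully, the best deviation is to contribute 0 (any partial contribution still incurs the fine and gives up units whose private return 0.3000 is below 1).
Deviating from 57 to 0 saves 57 tokens but forfeits the deviator's share of the drop in the planting fund: 2.7/9 × 57 = 17.10.
So the deviation gain is 57 − 17.10 = 39.90, and the fine must be at least 39.90 tokens to wipe it out.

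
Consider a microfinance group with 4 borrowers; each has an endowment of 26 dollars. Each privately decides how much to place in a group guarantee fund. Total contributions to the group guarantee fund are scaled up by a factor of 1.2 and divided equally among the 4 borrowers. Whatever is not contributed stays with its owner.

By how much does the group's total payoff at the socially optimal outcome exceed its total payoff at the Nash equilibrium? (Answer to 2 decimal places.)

Each contributed unit returns 1.2/4 = 0.3000 to its contributor — below 1 — so contributing 0 is dominant for every player. At the Nash equilibrium everyone keeps their 26, and the group total is 4 × 26 = 104.
Each contributed unit returns 1.200 to the group as a whole (0.3000 to each of 4 players), which exceeds 1, so the social optimum is full contribution: group total = 1.200 × 104 = 124.80.
Efficiency loss = 124.80 − 104 = 20.80.

20.80 dollars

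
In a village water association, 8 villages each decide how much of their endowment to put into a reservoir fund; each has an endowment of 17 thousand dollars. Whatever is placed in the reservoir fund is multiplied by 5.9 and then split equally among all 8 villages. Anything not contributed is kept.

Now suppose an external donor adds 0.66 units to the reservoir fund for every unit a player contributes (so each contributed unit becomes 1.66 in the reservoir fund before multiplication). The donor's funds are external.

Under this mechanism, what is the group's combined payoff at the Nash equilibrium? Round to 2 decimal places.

With the mechanism, a contributed unit returns 5.9 × 1.66 / 8 = 1.2243 per unit of net cost to the contributor — now above 1 — so contributing fully is weakly dominant for every player.
At the Nash equilibrium everyone contributes 17. Group total payoff = 5.9 × 1.66 × 136 = 1331.98.

1331.98 thousand dollars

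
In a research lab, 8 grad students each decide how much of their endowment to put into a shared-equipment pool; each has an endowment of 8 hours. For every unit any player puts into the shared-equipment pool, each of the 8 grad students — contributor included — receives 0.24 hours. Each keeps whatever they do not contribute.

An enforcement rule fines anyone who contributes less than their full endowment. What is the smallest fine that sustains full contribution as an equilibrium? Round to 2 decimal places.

Given the others contribute fully, the best deviation is to contribute 0 (any partial contribution still incurs the fine and gives up units whose private return 0.24 is below 1).
Deviating from 8 to 0 saves 8 hours but forfeits the deviator's share of the drop in the shared-equipment pool: 0.24 × 8 = 1.92.
So the deviation gain is 8 − 1.92 = 6.08, and the fine must be at least 6.08 hours to wipe it out.

6.08 hours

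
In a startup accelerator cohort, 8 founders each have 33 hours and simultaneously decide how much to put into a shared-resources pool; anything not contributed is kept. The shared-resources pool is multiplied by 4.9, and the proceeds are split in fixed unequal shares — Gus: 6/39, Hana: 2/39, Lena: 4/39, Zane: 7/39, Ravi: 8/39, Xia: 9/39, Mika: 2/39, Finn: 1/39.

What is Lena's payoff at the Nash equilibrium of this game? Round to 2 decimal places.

66.17 hours

For player j, contributing a unit is worthwhile iff 4.9 × (j's share) ≥ 1, i.e. iff j's share is at least 0.2041.
Ravi and Xia clear that bar, contributing 33 each; the remaining 6 contribute 0. Total contributed: 66.
Lena keeps 33 and receives 4.9 × 66 × 4/39 = 33.17 from the shared-resources pool, for a payoff of 66.17.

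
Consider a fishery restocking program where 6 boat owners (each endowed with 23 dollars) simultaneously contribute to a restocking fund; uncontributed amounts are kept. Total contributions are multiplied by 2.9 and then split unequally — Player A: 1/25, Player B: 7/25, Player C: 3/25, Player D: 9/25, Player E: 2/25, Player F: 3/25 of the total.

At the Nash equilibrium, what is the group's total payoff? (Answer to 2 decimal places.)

Each unit j contributes comes back to j as 2.9 × (j's share), so j prefers to contribute only if that share exceeds 1/2.9 = 0.3448; otherwise keeping the unit dominates.
Only Player D (9/25) clears that bar, contributing 23; the remaining 5 contribute 0. Total contributed: 23.
The restocking fund pays out 2.9 × 23 = 66.70 in total (split across the unequal shares, but the aggregate is all that matters for the group sum).
The 5 free-riders keep 23 each, adding 115. Group total = 115 + 66.70 = 181.70.

181.70 dollars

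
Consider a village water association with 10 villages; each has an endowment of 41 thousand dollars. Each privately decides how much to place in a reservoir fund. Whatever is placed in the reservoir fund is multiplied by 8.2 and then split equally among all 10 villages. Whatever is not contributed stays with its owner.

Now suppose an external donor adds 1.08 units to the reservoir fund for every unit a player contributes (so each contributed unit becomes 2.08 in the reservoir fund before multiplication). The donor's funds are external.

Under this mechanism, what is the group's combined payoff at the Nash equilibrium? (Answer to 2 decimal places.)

6992.96 thousand dollars

With the mechanism, a contributed unit returns 8.2 × 2.08 / 10 = 1.7056 per unit of net cost to the contributor — now above 1 — so contributing fully is weakly dominant for every player.
At the Nash equilibrium everyone contributes 41. Group total payoff = 8.2 × 2.08 × 410 = 6992.96.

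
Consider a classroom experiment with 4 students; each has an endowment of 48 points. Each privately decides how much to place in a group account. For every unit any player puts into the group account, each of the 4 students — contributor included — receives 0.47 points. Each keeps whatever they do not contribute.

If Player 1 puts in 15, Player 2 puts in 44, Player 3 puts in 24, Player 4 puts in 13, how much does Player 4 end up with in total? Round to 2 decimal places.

Total contributed: 15 + 44 + 24 + 13 = 96.
Each receives 0.47 × 96 = 45.12 from the group account.
Player 4 keeps 48 − 13 = 35, so Player 4's payoff is 35 + 45.12 = 80.12.

80.12 points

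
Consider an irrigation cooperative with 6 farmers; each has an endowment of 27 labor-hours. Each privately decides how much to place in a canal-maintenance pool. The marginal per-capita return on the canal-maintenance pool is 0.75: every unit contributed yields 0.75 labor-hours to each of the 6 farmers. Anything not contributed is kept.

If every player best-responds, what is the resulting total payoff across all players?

162.00 labor-hours

The private return per contributed unit is 0.75 < 1, so contributing 0 is dominant for every player. At the Nash equilibrium everyone keeps their 27, and the group total is 6 × 27 = 162.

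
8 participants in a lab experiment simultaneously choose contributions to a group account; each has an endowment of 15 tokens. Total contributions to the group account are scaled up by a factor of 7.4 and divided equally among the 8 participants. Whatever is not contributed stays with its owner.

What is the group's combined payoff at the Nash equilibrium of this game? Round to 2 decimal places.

Each contributed unit returns 7.4/8 = 0.9250 to its contributor — below 1 — so contributing 0 is dominant for every player. At the Nash equilibrium everyone keeps their 15, and the group total is 8 × 15 = 120.

120.00 tokens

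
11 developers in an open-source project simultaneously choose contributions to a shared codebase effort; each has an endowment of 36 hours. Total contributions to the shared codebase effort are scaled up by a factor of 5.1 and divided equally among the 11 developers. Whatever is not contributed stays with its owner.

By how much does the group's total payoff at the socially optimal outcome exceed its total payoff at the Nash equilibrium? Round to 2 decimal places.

1623.60 hours

Each contributed unit returns 5.1/11 = 0.4636 to its contributor — below 1 — so contributing 0 is dominant for every player. At the Nash equilibrium everyone keeps their 36, and the group total is 11 × 36 = 396.
Each contributed unit returns 5.100 to the group as a whole (0.4636 to each of 11 players), which exceeds 1, so the social optimum is full contribution: group total = 5.100 × 396 = 2019.60.
Efficiency loss = 2019.60 − 396 = 1623.60.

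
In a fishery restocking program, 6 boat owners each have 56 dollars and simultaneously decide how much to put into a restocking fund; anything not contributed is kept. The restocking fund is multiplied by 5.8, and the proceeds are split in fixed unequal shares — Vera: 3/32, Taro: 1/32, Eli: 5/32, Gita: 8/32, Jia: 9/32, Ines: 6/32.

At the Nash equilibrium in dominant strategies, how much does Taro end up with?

A player with share s gets back 5.8·s per unit contributed, so full contribution is dominant for anyone with s > 1/5.8 = 0.1724 and zero contribution is dominant for anyone below.
The shares above 0.1724 belong to Gita, Jia and Ines, contributing 56 each; the remaining 3 contribute 0. Total contributed: 168.
Taro keeps 56 and receives 5.8 × 168 × 1/32 = 30.45 from the restocking fund, for a payoff of 86.45.

86.45 dollars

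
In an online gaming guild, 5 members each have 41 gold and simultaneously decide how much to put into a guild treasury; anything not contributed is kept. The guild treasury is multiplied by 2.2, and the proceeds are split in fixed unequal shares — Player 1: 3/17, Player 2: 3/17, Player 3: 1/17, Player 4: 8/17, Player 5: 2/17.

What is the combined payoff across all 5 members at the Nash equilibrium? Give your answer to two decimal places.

A player with share s gets back 2.2·s per unit contributed, so full contribution is dominant for anyone with s > 1/2.2 = 0.4545 and zero contribution is dominant for anyone below.
Only Player 4 (8/17) clears that bar, contributing 41; the remaining 4 contribute 0. Total contributed: 41.
The guild treasury pays out 2.2 × 41 = 90.20 in total (split across the unequal shares, but the aggregate is all that matters for the group sum).
The 4 free-riders keep 41 each, adding 164. Group total = 164 + 90.20 = 254.20.

254.20 gold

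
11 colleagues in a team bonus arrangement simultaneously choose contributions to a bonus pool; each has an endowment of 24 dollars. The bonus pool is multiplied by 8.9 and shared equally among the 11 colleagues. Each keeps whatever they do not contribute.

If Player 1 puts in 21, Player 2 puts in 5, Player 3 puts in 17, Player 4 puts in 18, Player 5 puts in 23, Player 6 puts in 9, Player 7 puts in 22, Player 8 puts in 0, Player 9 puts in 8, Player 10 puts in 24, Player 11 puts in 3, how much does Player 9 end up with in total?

137.36 dollars

Total contributed: 21 + 5 + 17 + 18 + 23 + 9 + 22 + 0 + 8 + 24 + 3 = 150.
Each receives 8.9 × 150 / 11 = 121.36 from the bonus pool.
Player 9 keeps 24 − 8 = 16, so Player 9's payoff is 16 + 121.36 = 137.36.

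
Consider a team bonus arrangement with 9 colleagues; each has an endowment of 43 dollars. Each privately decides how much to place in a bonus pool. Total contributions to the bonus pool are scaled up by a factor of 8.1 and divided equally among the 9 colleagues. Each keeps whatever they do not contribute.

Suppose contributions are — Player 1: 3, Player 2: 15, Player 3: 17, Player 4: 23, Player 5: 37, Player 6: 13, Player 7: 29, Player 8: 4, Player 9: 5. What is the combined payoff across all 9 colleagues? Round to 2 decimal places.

Total contributed: 3 + 15 + 17 + 23 + 37 + 13 + 29 + 4 + 5 = 146; total kept: 9 × 43 − 146 = 241.
The bonus pool pays out 8.1 × 146 = 1182.60 in aggregate.
Group total = 241 + 1182.60 = 1423.60.

1423.60 dollars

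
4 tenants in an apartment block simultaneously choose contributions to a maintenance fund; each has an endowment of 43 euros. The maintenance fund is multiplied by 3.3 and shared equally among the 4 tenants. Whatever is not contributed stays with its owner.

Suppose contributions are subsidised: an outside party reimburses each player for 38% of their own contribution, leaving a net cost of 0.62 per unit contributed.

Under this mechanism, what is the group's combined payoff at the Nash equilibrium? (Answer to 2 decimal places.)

632.96 euros

With the mechanism, a contributed unit returns (3.3/4) / 0.62 = 1.3306 per unit of net cost to the contributor — now above 1 — so contributing fully is weakly dominant for every player.
So the Nash equilibrium is full contribution by all 4; the group earns 4 × (43 × 0.38 + 3.3 × 43) = 632.96.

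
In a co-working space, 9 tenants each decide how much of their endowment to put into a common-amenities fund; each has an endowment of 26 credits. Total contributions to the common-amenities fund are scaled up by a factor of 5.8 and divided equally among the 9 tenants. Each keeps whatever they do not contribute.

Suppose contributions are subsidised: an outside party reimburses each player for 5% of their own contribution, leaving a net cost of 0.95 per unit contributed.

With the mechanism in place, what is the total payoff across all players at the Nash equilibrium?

234.00 credits

With the mechanism, a contributed unit returns (5.8/9) / 0.95 = 0.6784 per unit of net cost — still below 1 — so contributing 0 remains dominant for every player.
Everyone keeps their endowment and the group total is 9 × 26 = 234.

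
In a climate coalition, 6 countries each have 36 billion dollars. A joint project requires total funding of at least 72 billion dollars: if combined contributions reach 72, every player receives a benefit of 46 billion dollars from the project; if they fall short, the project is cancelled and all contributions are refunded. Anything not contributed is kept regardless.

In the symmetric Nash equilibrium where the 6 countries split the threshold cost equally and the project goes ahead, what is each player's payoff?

Equal share of the threshold: 72/6 = 12.
At this profile no one gains by cutting their contribution: any cut drops the total below 72, the project is cancelled, contributions are refunded, and the deviator ends with 36, which is less than 36 − 12 + 46 = 70. Contributing more than 12 just wastes the excess. So contributing exactly 12 is a best response.
Each player's payoff: 36 − 12 + 46 = 70.

70 billion dollars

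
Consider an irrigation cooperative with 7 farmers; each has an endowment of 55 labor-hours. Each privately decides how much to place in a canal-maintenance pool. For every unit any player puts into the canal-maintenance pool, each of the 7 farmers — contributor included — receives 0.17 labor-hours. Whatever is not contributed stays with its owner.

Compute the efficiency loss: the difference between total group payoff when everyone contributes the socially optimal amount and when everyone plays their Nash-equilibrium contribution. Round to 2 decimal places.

73.15 labor-hours

The private return per contributed unit is 0.17 < 1, so contributing 0 is dominant for every player. At the Nash equilibrium everyone keeps their 55, and the group total is 7 × 55 = 385.
Each contributed unit returns 1.190 to the group as a whole (0.17 to each of 7 players), which exceeds 1, so the social optimum is full contribution: group total = 1.190 × 385 = 458.15.
Efficiency loss = 458.15 − 385 = 73.15.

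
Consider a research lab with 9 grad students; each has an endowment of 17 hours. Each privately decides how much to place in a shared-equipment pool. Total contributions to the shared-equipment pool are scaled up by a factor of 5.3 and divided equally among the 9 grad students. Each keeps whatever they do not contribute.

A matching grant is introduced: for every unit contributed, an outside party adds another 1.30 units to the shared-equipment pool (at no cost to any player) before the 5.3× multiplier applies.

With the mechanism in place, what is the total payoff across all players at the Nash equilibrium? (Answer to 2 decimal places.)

The effective private return per unit is now 5.3 × 2.30 / 9 = 1.3544 > 1, so every player's dominant strategy flips to full contribution.
At the Nash equilibrium everyone contributes 17. Group total payoff = 5.3 × 2.30 × 153 = 1865.07.

1865.07 hours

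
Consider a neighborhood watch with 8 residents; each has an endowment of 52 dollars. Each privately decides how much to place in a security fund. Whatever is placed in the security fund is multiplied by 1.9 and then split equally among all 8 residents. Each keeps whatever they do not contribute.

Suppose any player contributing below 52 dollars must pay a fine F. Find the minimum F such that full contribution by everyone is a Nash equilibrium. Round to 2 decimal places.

Given the others contribute fully, the best deviation is to contribute 0 (any partial contribution still incurs the fine and gives up units whose private return 0.2375 is below 1).
Deviating from 52 to 0 saves 52 dollars but forfeits the deviator's share of the drop in the security fund: 1.9/8 × 52 = 12.35.
So the deviation gain is 52 − 12.35 = 39.65, and the fine must be at least 39.65 dollars to wipe it out.

39.65 dollars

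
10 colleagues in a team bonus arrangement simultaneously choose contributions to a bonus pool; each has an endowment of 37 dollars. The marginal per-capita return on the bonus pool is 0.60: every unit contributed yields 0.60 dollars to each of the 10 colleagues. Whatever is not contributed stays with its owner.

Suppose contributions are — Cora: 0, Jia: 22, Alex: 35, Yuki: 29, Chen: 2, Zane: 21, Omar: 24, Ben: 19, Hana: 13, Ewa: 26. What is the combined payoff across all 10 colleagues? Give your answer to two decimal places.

Total contributed: 0 + 22 + 35 + 29 + 2 + 21 + 24 + 19 + 13 + 26 = 191; total kept: 10 × 37 − 191 = 179.
The bonus pool pays out 0.60 × 10 × 191 = 1146.00 in aggregate.
Group total = 179 + 1146.00 = 1325.00.

1325.00 dollars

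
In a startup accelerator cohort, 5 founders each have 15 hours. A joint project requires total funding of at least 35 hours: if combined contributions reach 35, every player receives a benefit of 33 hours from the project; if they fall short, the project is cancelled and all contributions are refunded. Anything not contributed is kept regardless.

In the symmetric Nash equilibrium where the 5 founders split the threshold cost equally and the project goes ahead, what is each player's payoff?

41 hours

Equal share of the threshold: 35/5 = 7.
At this profile no one gains by cutting their contribution: any cut drops the total below 35, the project is cancelled, contributions are refunded, and the deviator ends with 15, which is less than 15 − 7 + 33 = 41. Contributing more than 7 just wastes the excess. So contributing exactly 7 is a best response.
Each player's payoff: 15 − 7 + 33 = 41.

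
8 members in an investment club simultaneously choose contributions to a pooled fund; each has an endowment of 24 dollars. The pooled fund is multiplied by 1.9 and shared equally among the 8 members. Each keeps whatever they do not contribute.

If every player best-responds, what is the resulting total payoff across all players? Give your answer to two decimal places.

192.00 dollars

Each contributed unit returns 1.9/8 = 0.2375 to its contributor — below 1 — so contributing 0 is dominant for every player. At the Nash equilibrium everyone keeps their 24, and the group total is 8 × 24 = 192.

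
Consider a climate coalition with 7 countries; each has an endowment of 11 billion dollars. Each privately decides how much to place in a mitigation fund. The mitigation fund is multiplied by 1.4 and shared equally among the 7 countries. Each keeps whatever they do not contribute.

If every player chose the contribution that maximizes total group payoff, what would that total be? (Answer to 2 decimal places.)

107.80 billion dollars

Each contributed unit returns 1.400 to the group as a whole (0.2000 to each of 7 players), which exceeds 1, so the social optimum is full contribution: group total = 1.400 × 77 = 107.80.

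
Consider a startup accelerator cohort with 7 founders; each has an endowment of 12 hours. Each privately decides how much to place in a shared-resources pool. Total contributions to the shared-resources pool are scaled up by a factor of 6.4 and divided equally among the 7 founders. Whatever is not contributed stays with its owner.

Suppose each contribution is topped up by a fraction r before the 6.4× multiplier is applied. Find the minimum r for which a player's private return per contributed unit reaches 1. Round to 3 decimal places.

0.094

With matching at rate r, one contributed unit becomes (1 + r) in the shared-resources pool and returns 6.4 × (1 + r) / 7 to the contributor.
Setting this equal to 1: 1 + r = 7/6.4 = 1.0938.
So the minimum matching rate is r = 1.0938 − 1 = 0.094.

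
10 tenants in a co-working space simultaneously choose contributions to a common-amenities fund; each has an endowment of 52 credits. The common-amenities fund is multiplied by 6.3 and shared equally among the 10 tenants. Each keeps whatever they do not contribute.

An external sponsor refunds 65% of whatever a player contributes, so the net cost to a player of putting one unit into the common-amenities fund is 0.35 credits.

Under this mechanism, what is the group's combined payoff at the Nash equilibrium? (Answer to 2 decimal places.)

3614.00 credits

Under the mechanism each unit contributed yields (6.3/10) / 0.35 = 1.8000 back to its contributor per unit of net cost, which exceeds 1, making full contribution the dominant choice for everyone.
At the Nash equilibrium everyone contributes 52. Group total payoff = 10 × (52 × 0.65 + 6.3 × 52) = 3614.00.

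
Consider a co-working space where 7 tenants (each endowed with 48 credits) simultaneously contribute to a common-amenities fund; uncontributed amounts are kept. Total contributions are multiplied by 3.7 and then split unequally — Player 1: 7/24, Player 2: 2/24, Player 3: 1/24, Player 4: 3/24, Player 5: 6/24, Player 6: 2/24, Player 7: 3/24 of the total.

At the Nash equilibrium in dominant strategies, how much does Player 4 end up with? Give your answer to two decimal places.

70.20 credits

A player with share s gets back 3.7·s per unit contributed, so full contribution is dominant for anyone with s > 1/3.7 = 0.2703 and zero contribution is dominant for anyone below.
Player 1 alone (share 7/24) is above the threshold, contributing 48; the remaining 6 contribute 0. Total contributed: 48.
Player 4 keeps 48 and receives 3.7 × 48 × 3/24 = 22.20 from the common-amenities fund, for a payoff of 70.20.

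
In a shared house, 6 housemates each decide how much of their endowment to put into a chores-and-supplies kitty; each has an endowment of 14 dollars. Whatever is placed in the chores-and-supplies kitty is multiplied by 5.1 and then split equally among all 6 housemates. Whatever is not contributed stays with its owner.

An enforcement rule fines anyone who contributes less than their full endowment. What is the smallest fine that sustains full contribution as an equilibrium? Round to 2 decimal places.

Given the others contribute fully, the best deviation is to contribute 0 (any partial contribution still incurs the fine and gives up units whose private return 0.8500 is below 1).
Deviating from 14 to 0 saves 14 dollars but forfeits the deviator's share of the drop in the chores-and-supplies kitty: 5.1/6 × 14 = 11.90.
So the deviation gain is 14 − 11.90 = 2.10, and the fine must be at least 2.10 dollars to wipe it out.

2.10 dollars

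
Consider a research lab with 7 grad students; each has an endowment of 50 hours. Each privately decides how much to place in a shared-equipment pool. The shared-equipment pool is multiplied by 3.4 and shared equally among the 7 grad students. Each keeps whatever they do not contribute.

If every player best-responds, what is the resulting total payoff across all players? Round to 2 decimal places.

Each contributed unit returns 3.4/7 = 0.4857 to its contributor — below 1 — so contributing 0 is dominant for every player. At the Nash equilibrium everyone keeps their 50, and the group total is 7 × 50 = 350.

350.00 hours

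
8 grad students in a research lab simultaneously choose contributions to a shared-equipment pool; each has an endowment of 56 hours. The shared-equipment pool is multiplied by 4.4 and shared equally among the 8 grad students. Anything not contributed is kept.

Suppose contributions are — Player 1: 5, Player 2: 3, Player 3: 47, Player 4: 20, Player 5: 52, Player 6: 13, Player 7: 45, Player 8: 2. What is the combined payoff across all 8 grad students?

1083.80 hours

Total contributed: 5 + 3 + 47 + 20 + 52 + 13 + 45 + 2 = 187; total kept: 8 × 56 − 187 = 261.
The shared-equipment pool pays out 4.4 × 187 = 822.80 in aggregate.
Group total = 261 + 822.80 = 1083.80.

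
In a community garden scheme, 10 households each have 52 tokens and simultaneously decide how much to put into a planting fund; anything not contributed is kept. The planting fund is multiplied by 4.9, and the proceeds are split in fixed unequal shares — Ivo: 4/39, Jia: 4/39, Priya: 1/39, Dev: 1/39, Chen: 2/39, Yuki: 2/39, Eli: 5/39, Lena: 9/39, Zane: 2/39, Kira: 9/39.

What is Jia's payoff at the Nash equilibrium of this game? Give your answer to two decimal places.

Each unit j contributes comes back to j as 4.9 × (j's share), so j prefers to contribute only if that share exceeds 1/4.9 = 0.2041; otherwise keeping the unit dominates.
Lena and Kira are above the threshold, contributing 52 each; the remaining 8 contribute 0. Total contributed: 104.
Jia keeps 52 and receives 4.9 × 104 × 4/39 = 52.27 from the planting fund, for a payoff of 104.27.

104.27 tokens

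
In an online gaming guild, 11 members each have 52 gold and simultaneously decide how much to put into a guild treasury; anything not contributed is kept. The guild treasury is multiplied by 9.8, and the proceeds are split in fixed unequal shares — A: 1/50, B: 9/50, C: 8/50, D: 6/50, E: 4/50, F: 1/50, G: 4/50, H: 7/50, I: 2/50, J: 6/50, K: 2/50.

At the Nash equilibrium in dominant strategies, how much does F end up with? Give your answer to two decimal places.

Player j's private return per contributed unit is 9.8 × (j's share). Contributing is weakly dominant for j when that share is at least 1/9.8 = 0.1020, and contributing 0 is dominant otherwise.
The shares above 0.1020 belong to B, C, D, H and J, contributing 52 each; the remaining 6 contribute 0. Total contributed: 260.
F keeps 52 and receives 9.8 × 260 × 1/50 = 50.96 from the guild treasury, for a payoff of 102.96.

102.96 gold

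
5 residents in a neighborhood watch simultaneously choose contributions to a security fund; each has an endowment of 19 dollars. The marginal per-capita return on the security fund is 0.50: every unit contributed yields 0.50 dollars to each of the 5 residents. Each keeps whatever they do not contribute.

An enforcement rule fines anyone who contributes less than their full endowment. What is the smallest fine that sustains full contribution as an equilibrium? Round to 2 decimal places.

Given the others contribute fully, the best deviation is to contribute 0 (any partial contribution still incurs the fine and gives up units whose private return 0.50 is below 1).
Deviating from 19 to 0 saves 19 dollars but forfeits the deviator's share of the drop in the security fund: 0.50 × 19 = 9.50.
So the deviation gain is 19 − 9.50 = 9.50, and the fine must be at least 9.50 dollars to wipe it out.

9.50 dollars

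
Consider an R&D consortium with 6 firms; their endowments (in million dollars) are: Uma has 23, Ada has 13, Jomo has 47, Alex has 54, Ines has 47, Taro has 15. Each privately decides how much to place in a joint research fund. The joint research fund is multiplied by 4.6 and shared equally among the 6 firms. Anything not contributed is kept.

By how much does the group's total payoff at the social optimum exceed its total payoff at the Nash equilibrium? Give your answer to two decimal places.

716.40 million dollars

The private return per contributed unit is 4.6/6 = 0.7667 < 1 for every player regardless of endowment, so the Nash equilibrium is zero contribution and the group total is Σ E_j = 23 + 13 + 47 + 54 + 47 + 15 = 199.
Each contributed unit returns 4.600 to the group, so the social optimum is full contribution by everyone: group total = 4.600 × 199 = 915.40.
Efficiency loss = (4.600 − 1) × 199 = 716.40.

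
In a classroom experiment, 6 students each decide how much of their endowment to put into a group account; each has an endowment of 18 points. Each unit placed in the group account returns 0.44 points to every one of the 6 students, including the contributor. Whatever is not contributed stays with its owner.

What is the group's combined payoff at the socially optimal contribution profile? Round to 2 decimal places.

285.12 points

Each contributed unit returns 2.640 to the group as a whole (0.44 to each of 6 players), which exceeds 1, so the social optimum is full contribution: group total = 2.640 × 108 = 285.12.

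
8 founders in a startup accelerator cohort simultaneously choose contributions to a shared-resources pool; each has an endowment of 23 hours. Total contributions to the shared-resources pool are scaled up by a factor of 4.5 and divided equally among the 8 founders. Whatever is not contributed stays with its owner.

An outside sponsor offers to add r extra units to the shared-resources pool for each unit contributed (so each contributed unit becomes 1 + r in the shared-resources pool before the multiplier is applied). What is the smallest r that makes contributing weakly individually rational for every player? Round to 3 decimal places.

0.778

With matching at rate r, one contributed unit becomes (1 + r) in the shared-resources pool and returns 4.5 × (1 + r) / 8 to the contributor.
Setting this equal to 1: 1 + r = 8/4.5 = 1.7778.
So the minimum matching rate is r = 1.7778 − 1 = 0.778.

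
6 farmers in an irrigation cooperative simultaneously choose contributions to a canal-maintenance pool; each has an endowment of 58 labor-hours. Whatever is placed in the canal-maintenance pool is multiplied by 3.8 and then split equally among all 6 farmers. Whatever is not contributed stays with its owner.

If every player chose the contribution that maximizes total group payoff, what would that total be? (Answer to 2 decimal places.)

Each contributed unit returns 3.800 to the group as a whole (0.6333 to each of 6 players), which exceeds 1, so the social optimum is full contribution: group total = 3.800 × 348 = 1322.40.

1322.40 labor-hours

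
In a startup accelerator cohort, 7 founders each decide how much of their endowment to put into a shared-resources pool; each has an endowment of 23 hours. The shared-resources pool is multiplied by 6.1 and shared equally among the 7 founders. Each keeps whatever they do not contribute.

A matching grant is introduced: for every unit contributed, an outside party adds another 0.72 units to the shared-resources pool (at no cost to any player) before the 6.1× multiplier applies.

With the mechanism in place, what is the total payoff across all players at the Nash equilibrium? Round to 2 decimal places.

With the mechanism, a contributed unit returns 6.1 × 1.72 / 7 = 1.4989 per unit of net cost to the contributor — now above 1 — so contributing fully is weakly dominant for every player.
At the Nash equilibrium everyone contributes 23. Group total payoff = 6.1 × 1.72 × 161 = 1689.21.

1689.21 hours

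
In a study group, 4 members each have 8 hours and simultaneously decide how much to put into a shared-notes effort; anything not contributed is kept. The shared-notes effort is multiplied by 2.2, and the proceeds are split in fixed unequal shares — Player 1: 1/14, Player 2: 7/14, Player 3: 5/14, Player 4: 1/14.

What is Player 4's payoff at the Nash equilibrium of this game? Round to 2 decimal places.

9.26 hours

Player j's private return per contributed unit is 2.2 × (j's share). Contributing is weakly dominant for j when that share is at least 1/2.2 = 0.4545, and contributing 0 is dominant otherwise.
The only share above 0.4545 is Player 2's 7/14, contributing 8; the remaining 3 contribute 0. Total contributed: 8.
Player 4 keeps 8 and receives 2.2 × 8 × 1/14 = 1.26 from the shared-notes effort, for a payoff of 9.26.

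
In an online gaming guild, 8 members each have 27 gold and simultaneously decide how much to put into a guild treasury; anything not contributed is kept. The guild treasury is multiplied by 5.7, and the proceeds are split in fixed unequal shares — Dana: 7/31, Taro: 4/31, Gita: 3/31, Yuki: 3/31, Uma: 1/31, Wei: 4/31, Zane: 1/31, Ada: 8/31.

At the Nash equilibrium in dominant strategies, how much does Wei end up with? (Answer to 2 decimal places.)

66.72 gold

Player j's private return per contributed unit is 5.7 × (j's share). Contributing is weakly dominant for j when that share is at least 1/5.7 = 0.1754, and contributing 0 is dominant otherwise.
Dana and Ada are above the threshold, contributing 27 each; the remaining 6 contribute 0. Total contributed: 54.
Wei keeps 27 and receives 5.7 × 54 × 4/31 = 39.72 from the guild treasury, for a payoff of 66.72.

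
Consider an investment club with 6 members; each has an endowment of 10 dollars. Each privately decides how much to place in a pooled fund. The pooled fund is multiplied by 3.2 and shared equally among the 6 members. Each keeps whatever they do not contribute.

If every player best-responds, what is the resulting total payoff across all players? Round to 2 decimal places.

Each contributed unit returns 3.2/6 = 0.5333 to its contributor — below 1 — so contributing 0 is dominant for every player. At the Nash equilibrium everyone keeps their 10, and the group total is 6 × 10 = 60.

60.00 dollars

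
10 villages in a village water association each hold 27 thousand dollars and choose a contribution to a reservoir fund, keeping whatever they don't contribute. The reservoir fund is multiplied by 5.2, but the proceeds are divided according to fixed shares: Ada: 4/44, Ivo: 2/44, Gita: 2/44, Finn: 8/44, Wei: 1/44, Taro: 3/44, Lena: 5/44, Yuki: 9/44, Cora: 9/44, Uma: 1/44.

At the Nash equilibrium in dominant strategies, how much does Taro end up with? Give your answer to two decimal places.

A player with share s gets back 5.2·s per unit contributed, so full contribution is dominant for anyone with s > 1/5.2 = 0.1923 and zero contribution is dominant for anyone below.
The shares above 0.1923 belong to Yuki and Cora, contributing 27 each; the remaining 8 contribute 0. Total contributed: 54.
Taro keeps 27 and receives 5.2 × 54 × 3/44 = 19.15 from the reservoir fund, for a payoff of 46.15.

46.15 thousand dollars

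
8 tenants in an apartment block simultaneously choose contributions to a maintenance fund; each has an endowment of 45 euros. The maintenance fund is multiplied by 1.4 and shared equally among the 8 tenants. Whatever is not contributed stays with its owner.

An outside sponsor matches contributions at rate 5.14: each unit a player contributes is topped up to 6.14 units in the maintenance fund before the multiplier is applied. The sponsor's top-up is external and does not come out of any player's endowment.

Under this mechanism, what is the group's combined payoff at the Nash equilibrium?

3094.56 euros

The effective private return per unit is now 1.4 × 6.14 / 8 = 1.0745 > 1, so every player's dominant strategy flips to full contribution.
So the Nash equilibrium is full contribution by all 8; the group earns 1.4 × 6.14 × 360 = 3094.56.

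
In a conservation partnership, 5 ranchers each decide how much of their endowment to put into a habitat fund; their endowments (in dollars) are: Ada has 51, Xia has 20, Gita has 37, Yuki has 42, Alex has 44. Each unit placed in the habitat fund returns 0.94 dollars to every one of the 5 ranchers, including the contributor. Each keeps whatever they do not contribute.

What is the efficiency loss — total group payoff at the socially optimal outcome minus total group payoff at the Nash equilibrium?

The private return per contributed unit is 0.94 < 1 for everyone, so the Nash equilibrium is zero contribution and the group total is Σ E_j = 51 + 20 + 37 + 42 + 44 = 194.
Each contributed unit returns 4.700 to the group, so the social optimum is full contribution by everyone: group total = 4.700 × 194 = 911.80.
Efficiency loss = (4.700 − 1) × 194 = 717.80.

717.80 dollars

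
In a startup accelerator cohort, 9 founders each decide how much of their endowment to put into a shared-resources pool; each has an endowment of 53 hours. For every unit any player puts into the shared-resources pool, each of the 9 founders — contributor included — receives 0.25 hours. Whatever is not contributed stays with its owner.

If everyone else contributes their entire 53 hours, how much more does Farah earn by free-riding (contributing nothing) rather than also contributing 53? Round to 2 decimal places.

Switching from a contribution of 53 to 0 lets Farah keep an extra 53 hours, but lowers the shared-resources pool by 53, which costs Farah their own share of that drop: 0.25 × 53 = 13.25.
Net gain = 53 − 13.25 = 39.75. The private return per contributed unit (0.25) is below 1, so free-riding is indeed the best response regardless of what the others do.

39.75 hours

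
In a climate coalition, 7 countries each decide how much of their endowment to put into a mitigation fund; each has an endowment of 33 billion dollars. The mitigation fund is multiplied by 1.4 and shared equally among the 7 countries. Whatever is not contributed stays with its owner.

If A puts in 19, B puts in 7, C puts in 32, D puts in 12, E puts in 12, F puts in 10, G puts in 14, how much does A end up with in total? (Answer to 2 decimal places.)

35.20 billion dollars

Total contributed: 19 + 7 + 32 + 12 + 12 + 10 + 14 = 106.
Each receives 1.4 × 106 / 7 = 21.20 from the mitigation fund.
A keeps 33 − 19 = 14, so A's payoff is 14 + 21.20 = 35.20.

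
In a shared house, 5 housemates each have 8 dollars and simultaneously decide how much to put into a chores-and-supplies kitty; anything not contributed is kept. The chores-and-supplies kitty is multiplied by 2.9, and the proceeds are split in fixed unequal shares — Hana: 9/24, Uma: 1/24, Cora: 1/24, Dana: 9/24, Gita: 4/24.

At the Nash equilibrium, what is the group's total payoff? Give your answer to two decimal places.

For player j, contributing a unit is worthwhile iff 2.9 × (j's share) ≥ 1, i.e. iff j's share is at least 0.3448.
Hana and Dana clear that bar, contributing 8 each; the remaining 3 contribute 0. Total contributed: 16.
The chores-and-supplies kitty pays out 2.9 × 16 = 46.40 in total (split across the unequal shares, but the aggregate is all that matters for the group sum).
The 3 free-riders keep 8 each, adding 24. Group total = 24 + 46.40 = 70.40.

70.40 dollars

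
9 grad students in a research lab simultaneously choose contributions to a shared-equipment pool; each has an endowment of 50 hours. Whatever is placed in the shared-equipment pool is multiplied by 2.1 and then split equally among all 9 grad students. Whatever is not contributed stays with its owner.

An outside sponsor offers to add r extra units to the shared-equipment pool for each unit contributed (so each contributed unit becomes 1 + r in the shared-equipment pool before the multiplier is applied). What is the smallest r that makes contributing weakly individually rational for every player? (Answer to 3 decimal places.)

With matching at rate r, one contributed unit becomes (1 + r) in the shared-equipment pool and returns 2.1 × (1 + r) / 9 to the contributor.
Setting this equal to 1: 1 + r = 9/2.1 = 4.2857.
So the minimum matching rate is r = 4.2857 − 1 = 3.286.

3.286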